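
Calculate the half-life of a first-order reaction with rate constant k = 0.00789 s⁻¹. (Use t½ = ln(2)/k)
87.85 s

t½ = ln(2)/k = 0.6931/0.00789 = 87.85 s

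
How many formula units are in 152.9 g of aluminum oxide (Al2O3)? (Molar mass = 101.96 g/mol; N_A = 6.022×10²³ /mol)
Moles = 152.9 g ÷ 101.96 g/mol = 1.49961 mol
Formula units = 1.49961 mol × 6.022×10²³ /mol = 9.031e+23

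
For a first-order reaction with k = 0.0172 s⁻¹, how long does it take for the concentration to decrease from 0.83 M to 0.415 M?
40.30 s

From ln[A] = ln[A]₀ - k·t: t = ln([A]₀/[A])/k = ln(0.83/0.415)/0.0172 = ln(2.0000)/0.0172 = 0.6931/0.0172 = 40.30 s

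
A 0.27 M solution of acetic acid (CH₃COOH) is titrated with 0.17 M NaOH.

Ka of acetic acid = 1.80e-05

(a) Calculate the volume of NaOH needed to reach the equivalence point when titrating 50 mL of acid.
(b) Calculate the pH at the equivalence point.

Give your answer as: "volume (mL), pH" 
V = 79.4 mL, pH = 8.88

(a) At equivalence: moles acid = moles base.
moles acid = 0.27 × 0.05 = 0.0135 mol; V_NaOH = 0.0135/0.17 = 0.07941 L = 79.4 mL.
(b) At equivalence, all acid → conjugate base A⁻ at [A⁻] = 0.0135/0.1294 = 0.1043 M.
Kb = Kw/Ka = 1.0e-14/1.80e-05 = 5.556e-10; [OH⁻] = √(Kb·[A⁻]) = 7.613e-06; pOH = 5.12; pH = 14 − pOH = 8.88.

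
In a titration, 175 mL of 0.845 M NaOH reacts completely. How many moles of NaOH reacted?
Moles = Molarity × Volume (L)
Moles = 0.845 M × 0.175 L = 0.1479 mol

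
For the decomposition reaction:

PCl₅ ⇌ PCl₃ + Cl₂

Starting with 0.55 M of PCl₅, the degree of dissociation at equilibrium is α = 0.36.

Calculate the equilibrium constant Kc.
K_c = 0.1114

x = α·[A]₀ = 0.36 × 0.55 = 0.198 M dissociated.
At eq: [PCl₅] = 0.55 − 0.198 = 0.352 M; [PCl₃] = [Cl₂] = x = 0.198 M.
Kc = [PCl₃][Cl₂]/[PCl₅] = (0.198)²/0.352 = 0.1114.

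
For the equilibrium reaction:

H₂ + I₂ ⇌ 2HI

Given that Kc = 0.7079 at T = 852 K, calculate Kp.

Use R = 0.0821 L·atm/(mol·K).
K_p = 0.7079

Δn = (moles gaseous products) − (moles gaseous reactants) = 0
T = 852 K; RT = 0.0821 × 852 = 69.9492
Kp = Kc·(RT)^Δn = 0.7079 × (69.9492)^0 = 0.7079 × 1 = 0.7079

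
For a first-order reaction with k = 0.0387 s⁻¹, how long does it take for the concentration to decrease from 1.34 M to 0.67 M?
17.91 s

From ln[A] = ln[A]₀ - k·t: t = ln([A]₀/[A])/k = ln(1.34/0.67)/0.0387 = ln(2.0000)/0.0387 = 0.6931/0.0387 = 17.91 s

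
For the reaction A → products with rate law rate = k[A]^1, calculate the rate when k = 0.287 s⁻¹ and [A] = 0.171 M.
0.04908 M/s

rate = k·[A]^1 = 0.287·(0.171)^1 = 0.287·0.171 = 0.04908 M/s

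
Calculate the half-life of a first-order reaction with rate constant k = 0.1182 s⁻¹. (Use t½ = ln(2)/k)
5.86 s

t½ = ln(2)/k = 0.6931/0.1182 = 5.86 s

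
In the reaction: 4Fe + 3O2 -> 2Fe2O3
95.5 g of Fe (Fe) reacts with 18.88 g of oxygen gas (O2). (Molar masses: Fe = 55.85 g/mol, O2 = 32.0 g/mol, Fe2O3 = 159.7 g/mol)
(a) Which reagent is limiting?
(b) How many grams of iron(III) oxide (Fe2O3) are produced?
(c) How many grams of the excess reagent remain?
(a) O2, (b) 62.82 g, (c) 51.56 g

Moles of Fe = 95.5 g ÷ 55.85 g/mol = 1.70994 mol
Moles of O2 = 18.88 g ÷ 32.0 g/mol = 0.59 mol
Moles ÷ coefficient: Fe: 1.70994/4 = 0.4275, O2: 0.59/3 = 0.1967
(a) O2 has the smaller value, so O2 is the limiting reagent.
(b) Moles of Fe2O3 = 0.59 mol O2 × (2/3) = 0.393333 mol; mass = 0.393333 mol × 159.7 g/mol = 62.82 g
(c) Fe consumed = 0.59 × (4/3) = 0.786667 mol; remaining = 1.70994 − 0.786667 = 0.923271 mol; mass = 0.923271 mol × 55.85 g/mol = 51.56 g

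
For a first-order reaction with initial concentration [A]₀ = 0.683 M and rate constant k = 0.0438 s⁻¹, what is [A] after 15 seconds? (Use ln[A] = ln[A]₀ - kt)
0.3541 M

ln[A] = ln[A]₀ - k·t = ln(0.683) - (0.0438)·(15) = -0.3813 - 0.6570 = -1.0383
[A] = e^(-1.0383) = 0.3541 M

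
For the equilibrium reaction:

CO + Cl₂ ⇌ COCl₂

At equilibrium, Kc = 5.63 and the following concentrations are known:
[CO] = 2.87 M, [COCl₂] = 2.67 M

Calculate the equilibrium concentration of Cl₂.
[Cl₂] = 0.1652 M

Kc = ([COCl₂]) / ([CO] × [Cl₂]) = 5.63
[Cl₂]^1 = (product terms)/(Kc · other reactant terms) = 2.67 / (5.63 · 2.87) = 0.16524
[Cl₂] = 0.1652 M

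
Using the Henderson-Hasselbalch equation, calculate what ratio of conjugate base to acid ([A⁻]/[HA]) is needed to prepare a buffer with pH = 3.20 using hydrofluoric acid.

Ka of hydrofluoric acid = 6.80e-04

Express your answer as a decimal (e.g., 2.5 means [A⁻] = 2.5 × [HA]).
[A⁻]/[HA] = 1.078

pKa = −log(6.80e-04) = 3.1675. pH = pKa + log([A⁻]/[HA]). 3.20 = 3.1675 + log(ratio). log(ratio) = 3.20 − 3.1675 = 0.0325. ratio = 10^(0.0325) = 1.078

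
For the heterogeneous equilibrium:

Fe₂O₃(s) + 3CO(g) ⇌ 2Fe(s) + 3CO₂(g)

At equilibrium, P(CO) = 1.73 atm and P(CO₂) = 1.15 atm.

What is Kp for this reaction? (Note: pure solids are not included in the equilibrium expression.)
K_p = 0.294

Solids (Fe₂O₃, Fe) are excluded.
Kp = P(CO₂)³/P(CO)³ = (1.15)³/(1.73)³ = 1.521/5.178 = 0.294.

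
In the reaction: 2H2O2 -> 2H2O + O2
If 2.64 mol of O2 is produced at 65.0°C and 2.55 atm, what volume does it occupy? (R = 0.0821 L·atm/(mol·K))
T = 65.0°C + 273.15 = 338.15 K
V = nRT/P = (2.64 × 0.0821 × 338.15) / 2.55
V = 28.74 L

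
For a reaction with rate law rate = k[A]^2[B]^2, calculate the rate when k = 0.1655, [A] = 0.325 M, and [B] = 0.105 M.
0.0001927 M/s

rate = k·[A]^2·[B]^2 = 0.1655·(0.325)^2·(0.105)^2 = 0.1655·0.105625·0.011025 = 0.0001927 M/s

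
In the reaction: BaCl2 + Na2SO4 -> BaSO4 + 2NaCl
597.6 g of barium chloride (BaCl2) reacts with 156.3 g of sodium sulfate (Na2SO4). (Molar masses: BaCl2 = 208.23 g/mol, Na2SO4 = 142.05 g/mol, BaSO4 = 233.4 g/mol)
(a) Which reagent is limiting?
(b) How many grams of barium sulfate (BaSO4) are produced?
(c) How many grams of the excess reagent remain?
(a) Na2SO4, (b) 256.8 g, (c) 368.5 g

Moles of BaCl2 = 597.6 g ÷ 208.23 g/mol = 2.8699 mol
Moles of Na2SO4 = 156.3 g ÷ 142.05 g/mol = 1.10032 mol
Moles ÷ coefficient: BaCl2: 2.8699/1 = 2.87, Na2SO4: 1.10032/1 = 1.1
(a) Na2SO4 has the smaller value, so Na2SO4 is the limiting reagent.
(b) Moles of BaSO4 = 1.10032 mol Na2SO4 × (1/1) = 1.10032 mol; mass = 1.10032 mol × 233.4 g/mol = 256.8 g
(c) BaCl2 consumed = 1.10032 × (1/1) = 1.10032 mol; remaining = 2.8699 − 1.10032 = 1.76959 mol; mass = 1.76959 mol × 208.23 g/mol = 368.5 g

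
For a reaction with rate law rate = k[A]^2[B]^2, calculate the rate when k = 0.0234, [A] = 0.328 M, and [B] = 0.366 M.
0.0003372 M/s

rate = k·[A]^2·[B]^2 = 0.0234·(0.328)^2·(0.366)^2 = 0.0234·0.107584·0.133956 = 0.0003372 M/s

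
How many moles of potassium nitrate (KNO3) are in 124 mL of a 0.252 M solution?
Moles = Molarity × Volume (L)
Moles = 0.252 M × 0.124 L = 0.03125 mol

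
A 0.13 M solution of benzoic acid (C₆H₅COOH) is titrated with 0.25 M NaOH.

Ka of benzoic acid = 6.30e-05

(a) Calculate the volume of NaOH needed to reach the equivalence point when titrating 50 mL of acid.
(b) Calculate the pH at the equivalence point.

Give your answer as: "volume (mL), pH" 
V = 26.0 mL, pH = 8.57

(a) At equivalence: moles acid = moles base.
moles acid = 0.13 × 0.05 = 0.0065 mol; V_NaOH = 0.0065/0.25 = 0.026 L = 26.0 mL.
(b) At equivalence, all acid → conjugate base A⁻ at [A⁻] = 0.0065/0.076 = 0.08553 M.
Kb = Kw/Ka = 1.0e-14/6.30e-05 = 1.587e-10; [OH⁻] = √(Kb·[A⁻]) = 3.685e-06; pOH = 5.43; pH = 14 − pOH = 8.57.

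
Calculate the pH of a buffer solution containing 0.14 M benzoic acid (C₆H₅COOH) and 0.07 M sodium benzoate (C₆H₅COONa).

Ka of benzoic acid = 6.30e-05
pH = 3.90

pKa = -log(6.30e-05) = 4.20. pH = pKa + log([A⁻]/[HA]) = 4.20 + log(0.07/0.14)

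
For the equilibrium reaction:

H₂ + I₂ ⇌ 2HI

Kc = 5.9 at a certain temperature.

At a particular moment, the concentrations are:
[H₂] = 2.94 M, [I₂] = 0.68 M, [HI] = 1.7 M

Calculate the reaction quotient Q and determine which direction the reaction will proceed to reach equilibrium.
Q = 1.446, Q < K, reaction proceeds forward (toward products)

Q = ([HI]^2) / ([H₂] × [I₂])
  = ((1.7)^2) / ((2.94)·(0.68)) = 2.89/1.9992 = 1.446
Since Q = 1.446 < Kc = 5.9, the reaction proceeds forward (toward products) to reach equilibrium.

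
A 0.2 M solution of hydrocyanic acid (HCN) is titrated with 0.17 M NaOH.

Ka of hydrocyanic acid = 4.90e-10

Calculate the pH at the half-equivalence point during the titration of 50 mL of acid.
pH = pKa = 9.31

At the half-equivalence point, [HA] = [A⁻], so by Henderson–Hasselbalch pH = pKa + log(1) = pKa.
pKa = −log(4.90e-10) = 9.31.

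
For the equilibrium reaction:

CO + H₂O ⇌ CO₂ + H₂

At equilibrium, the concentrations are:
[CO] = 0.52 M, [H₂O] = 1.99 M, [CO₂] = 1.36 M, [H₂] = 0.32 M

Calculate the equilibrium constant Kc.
K_c = 0.4206

Kc = ([CO₂] × [H₂]) / ([CO] × [H₂O])
   = ((1.36)·(0.32)) / ((0.52)·(1.99))
   = 0.4352 / 1.0348 = 0.4206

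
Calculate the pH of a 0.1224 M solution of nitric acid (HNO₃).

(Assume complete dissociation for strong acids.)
pH = 0.91

[H⁺] = 0.1224 M for strong acid. pH = -log[H⁺] = -log(0.1224)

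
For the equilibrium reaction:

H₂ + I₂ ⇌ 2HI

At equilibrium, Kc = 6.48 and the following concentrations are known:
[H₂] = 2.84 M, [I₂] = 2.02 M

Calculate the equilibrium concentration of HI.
[HI] = 6.0971 M

Kc = ([HI]^2) / ([H₂] × [I₂]) = 6.48
[HI]^2 = Kc · (reactant terms)/(other product terms) = 6.48 · 5.7368 / 1 = 37.174
[HI] = (37.174)^(1/2) = 6.0971 M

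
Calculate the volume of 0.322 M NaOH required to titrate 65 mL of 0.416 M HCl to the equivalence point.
V_{base} = 84.0 mL

At equivalence: moles acid = moles base.
moles HCl = 0.416 M × 0.065 L = 0.02704 mol
V_NaOH = 0.02704 mol ÷ 0.322 M = 0.08398 L = 84.0 mL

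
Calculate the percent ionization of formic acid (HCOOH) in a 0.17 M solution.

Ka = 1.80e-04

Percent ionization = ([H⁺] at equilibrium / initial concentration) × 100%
Percent ionization = 3.2%

Let x = [H⁺]. Ka = x²/(C - x) ⇒ x² + (1.80e-04)x - (1.80e-04)(0.17) = 0. x = 5.4425e-03. Percent = (5.4425e-03/0.17) × 100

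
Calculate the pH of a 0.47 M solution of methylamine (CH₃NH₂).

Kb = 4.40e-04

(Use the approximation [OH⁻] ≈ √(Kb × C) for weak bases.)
pH = 12.16

[OH⁻] = √(Kb × C) = √(4.40e-04 × 0.47) = 1.4381e-02. pOH = 1.84, pH = 14 - pOH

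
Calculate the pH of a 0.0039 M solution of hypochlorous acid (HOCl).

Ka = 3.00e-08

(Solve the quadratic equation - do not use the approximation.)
pH = 4.97

x² + Ka×x - Ka×C = 0. Using quadratic formula: [H⁺] = 1.0802e-05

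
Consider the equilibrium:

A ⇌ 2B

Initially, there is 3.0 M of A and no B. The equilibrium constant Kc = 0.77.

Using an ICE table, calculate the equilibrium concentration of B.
[B] = 1.340 M

ICE: [A] = 3.0 − x, [B] = 2x.
Kc = (2x)²/(3.0 − x) = 0.77 ⇒ 4x² + 0.77x − 2.31 = 0.
x = (−0.77 + √(0.77² + 4·4·2.31))/(2·4) = (−0.77 + √37.553)/8 = 0.66976.
[B] = 2x = 1.340 M.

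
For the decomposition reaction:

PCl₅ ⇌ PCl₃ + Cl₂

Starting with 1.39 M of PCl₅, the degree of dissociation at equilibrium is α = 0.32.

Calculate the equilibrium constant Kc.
K_c = 0.2093

x = α·[A]₀ = 0.32 × 1.39 = 0.4448 M dissociated.
At eq: [PCl₅] = 1.39 − 0.4448 = 0.9452 M; [PCl₃] = [Cl₂] = x = 0.4448 M.
Kc = [PCl₃][Cl₂]/[PCl₅] = (0.4448)²/0.9452 = 0.2093.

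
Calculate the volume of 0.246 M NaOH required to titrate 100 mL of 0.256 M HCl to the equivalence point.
V_{base} = 104.1 mL

At equivalence: moles acid = moles base.
moles HCl = 0.256 M × 0.1 L = 0.0256 mol
V_NaOH = 0.0256 mol ÷ 0.246 M = 0.1041 L = 104.1 mL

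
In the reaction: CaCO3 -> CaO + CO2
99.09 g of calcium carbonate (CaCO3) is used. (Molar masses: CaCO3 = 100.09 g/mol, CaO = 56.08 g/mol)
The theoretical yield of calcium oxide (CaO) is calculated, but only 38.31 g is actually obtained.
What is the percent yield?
Moles of CaCO3 = 99.09 g ÷ 100.09 g/mol = 0.990009 mol
Mole ratio: 1 mol CaO / 1 mol CaCO3
Moles of CaO = 0.990009 × (1/1) = 0.990009 mol
Theoretical yield = 0.990009 mol × 56.08 g/mol = 55.52 g
Actual yield = 38.31 g
Percent yield = (38.31 / 55.52) × 100% = 69.0%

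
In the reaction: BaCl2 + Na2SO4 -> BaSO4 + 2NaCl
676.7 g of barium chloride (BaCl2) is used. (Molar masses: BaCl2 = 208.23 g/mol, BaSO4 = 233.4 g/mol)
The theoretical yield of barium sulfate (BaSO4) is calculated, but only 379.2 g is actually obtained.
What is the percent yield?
Moles of BaCl2 = 676.7 g ÷ 208.23 g/mol = 3.24977 mol
Mole ratio: 1 mol BaSO4 / 1 mol BaCl2
Moles of BaSO4 = 3.24977 × (1/1) = 3.24977 mol
Theoretical yield = 3.24977 mol × 233.4 g/mol = 758.5 g
Actual yield = 379.2 g
Percent yield = (379.2 / 758.5) × 100% = 50.0%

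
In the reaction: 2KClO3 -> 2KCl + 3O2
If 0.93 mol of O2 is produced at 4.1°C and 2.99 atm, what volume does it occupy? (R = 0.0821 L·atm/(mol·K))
T = 4.1°C + 273.15 = 277.25 K
V = nRT/P = (0.93 × 0.0821 × 277.25) / 2.99
V = 7.08 L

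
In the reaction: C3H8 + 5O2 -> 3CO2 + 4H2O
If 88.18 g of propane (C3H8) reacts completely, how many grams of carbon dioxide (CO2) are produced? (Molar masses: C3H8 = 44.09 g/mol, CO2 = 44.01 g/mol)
Moles of C3H8 = 88.18 g ÷ 44.09 g/mol = 2 mol
Mole ratio: 3 mol CO2 / 1 mol C3H8
Moles of CO2 = 2 × (3/1) = 6 mol
Mass of CO2 = 6 mol × 44.01 g/mol = 264.1 g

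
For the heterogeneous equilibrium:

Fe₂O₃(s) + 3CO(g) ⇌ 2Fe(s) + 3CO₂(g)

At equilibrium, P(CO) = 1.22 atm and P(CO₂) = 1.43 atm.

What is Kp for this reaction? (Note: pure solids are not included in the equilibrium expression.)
K_p = 1.610

Solids (Fe₂O₃, Fe) are excluded.
Kp = P(CO₂)³/P(CO)³ = (1.43)³/(1.22)³ = 2.924/1.816 = 1.610.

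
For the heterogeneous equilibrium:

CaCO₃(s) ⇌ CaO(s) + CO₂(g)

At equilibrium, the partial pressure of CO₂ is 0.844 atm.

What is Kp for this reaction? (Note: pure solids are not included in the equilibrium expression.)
K_p = 0.844

Solids (CaCO₃, CaO) have activity 1 and are excluded.
Kp = P(CO₂) = 0.844.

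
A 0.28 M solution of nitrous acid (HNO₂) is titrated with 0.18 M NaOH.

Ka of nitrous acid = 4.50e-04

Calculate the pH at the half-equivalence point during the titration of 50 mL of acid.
pH = pKa = 3.35

At the half-equivalence point, [HA] = [A⁻], so by Henderson–Hasselbalch pH = pKa + log(1) = pKa.
pKa = −log(4.50e-04) = 3.35.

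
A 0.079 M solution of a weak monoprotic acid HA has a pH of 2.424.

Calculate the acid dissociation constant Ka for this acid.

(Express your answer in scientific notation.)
K_a = 1.89e-04

[H⁺] = 10^(−pH) = 10^(−2.424) = 3.767e-03 M. For HA ⇌ H⁺ + A⁻, Ka = x²/(C − x) = (3.767e-03)²/(0.079 − 3.767e-03) = 1.89e-04.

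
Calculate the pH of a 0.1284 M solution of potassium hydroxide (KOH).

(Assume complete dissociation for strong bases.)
pH = 13.11

[OH⁻] = 0.1284 M for strong base. pOH = -log[OH⁻] = 0.89, pH = 14 - pOH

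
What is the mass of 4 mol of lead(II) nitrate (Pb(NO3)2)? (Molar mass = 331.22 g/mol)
Mass = 4 mol × 331.22 g/mol = 1325 g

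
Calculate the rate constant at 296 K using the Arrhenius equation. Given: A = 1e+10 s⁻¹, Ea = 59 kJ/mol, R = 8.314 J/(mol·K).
3.87e-01 s⁻¹

k = A·exp(-Ea/(R·T)) = 1e+10·exp(-59000/(8.314·296)) = 1e+10·exp(-23.9745) = 1e+10·3.8725e-11 = 3.87e-01 s⁻¹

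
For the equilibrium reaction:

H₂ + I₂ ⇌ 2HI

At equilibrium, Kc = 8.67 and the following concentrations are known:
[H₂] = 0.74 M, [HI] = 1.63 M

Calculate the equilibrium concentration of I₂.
[I₂] = 0.4141 M

Kc = ([HI]^2) / ([H₂] × [I₂]) = 8.67
[I₂]^1 = (product terms)/(Kc · other reactant terms) = 2.6569 / (8.67 · 0.74) = 0.41412
[I₂] = 0.4141 M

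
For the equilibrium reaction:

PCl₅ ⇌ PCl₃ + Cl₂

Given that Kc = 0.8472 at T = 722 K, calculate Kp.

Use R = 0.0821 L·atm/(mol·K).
K_p = 50.2188

Δn = (moles gaseous products) − (moles gaseous reactants) = 1
T = 722 K; RT = 0.0821 × 722 = 59.2762
Kp = Kc·(RT)^Δn = 0.8472 × (59.2762)^1 = 0.8472 × 59.2762 = 50.2188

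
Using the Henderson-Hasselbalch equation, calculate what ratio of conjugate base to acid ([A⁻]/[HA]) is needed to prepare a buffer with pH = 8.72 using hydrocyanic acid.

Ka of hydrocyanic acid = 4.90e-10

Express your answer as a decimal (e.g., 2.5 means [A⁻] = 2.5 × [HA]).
[A⁻]/[HA] = 0.257

pKa = −log(4.90e-10) = 9.3098. pH = pKa + log([A⁻]/[HA]). 8.72 = 9.3098 + log(ratio). log(ratio) = 8.72 − 9.3098 = -0.5898. ratio = 10^(-0.5898) = 0.257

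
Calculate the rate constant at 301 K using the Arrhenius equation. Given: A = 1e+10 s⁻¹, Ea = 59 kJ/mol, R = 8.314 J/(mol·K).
5.77e-01 s⁻¹

k = A·exp(-Ea/(R·T)) = 1e+10·exp(-59000/(8.314·301)) = 1e+10·exp(-23.5763) = 1e+10·5.7670e-11 = 5.77e-01 s⁻¹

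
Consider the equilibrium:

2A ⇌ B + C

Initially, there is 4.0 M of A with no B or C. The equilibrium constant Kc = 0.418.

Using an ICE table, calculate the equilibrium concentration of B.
[B] = 1.128 M

ICE: [A] = 4.0 − 2x, [B] = [C] = x.
Kc = x²/(4.0 − 2x)² = 0.418 ⇒ √Kc = x/(4.0 − 2x).
x = √0.418·4.0/(1 + 2√0.418) = 0.64653·4.0/2.2931 = 1.1278.
[B] = x = 1.128 M.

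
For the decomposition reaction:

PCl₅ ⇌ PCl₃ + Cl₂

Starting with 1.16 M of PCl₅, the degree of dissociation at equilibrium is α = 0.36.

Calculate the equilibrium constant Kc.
K_c = 0.2349

x = α·[A]₀ = 0.36 × 1.16 = 0.4176 M dissociated.
At eq: [PCl₅] = 1.16 − 0.4176 = 0.7424 M; [PCl₃] = [Cl₂] = x = 0.4176 M.
Kc = [PCl₃][Cl₂]/[PCl₅] = (0.4176)²/0.7424 = 0.2349.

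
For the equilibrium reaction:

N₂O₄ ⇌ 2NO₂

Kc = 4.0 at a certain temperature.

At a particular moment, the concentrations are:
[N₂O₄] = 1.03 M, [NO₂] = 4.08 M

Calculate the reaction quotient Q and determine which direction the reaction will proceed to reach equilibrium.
Q = 16.162, Q > K, reaction proceeds reverse (toward reactants)

Q = ([NO₂]^2) / ([N₂O₄])
  = ((4.08)^2) / ((1.03)) = 16.646/1.03 = 16.16
Since Q = 16.16 > Kc = 4.0, the reaction proceeds reverse (toward reactants) to reach equilibrium.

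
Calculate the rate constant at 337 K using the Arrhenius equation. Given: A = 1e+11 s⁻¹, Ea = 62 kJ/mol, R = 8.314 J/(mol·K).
2.45e+01 s⁻¹

k = A·exp(-Ea/(R·T)) = 1e+11·exp(-62000/(8.314·337)) = 1e+11·exp(-22.1285) = 1e+11·2.4531e-10 = 2.45e+01 s⁻¹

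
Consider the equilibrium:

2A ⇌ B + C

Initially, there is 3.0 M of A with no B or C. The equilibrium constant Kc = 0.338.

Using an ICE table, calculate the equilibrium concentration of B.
[B] = 0.806 M

ICE: [A] = 3.0 − 2x, [B] = [C] = x.
Kc = x²/(3.0 − 2x)² = 0.338 ⇒ √Kc = x/(3.0 − 2x).
x = √0.338·3.0/(1 + 2√0.338) = 0.58138·3.0/2.1628 = 0.80644.
[B] = x = 0.806 M.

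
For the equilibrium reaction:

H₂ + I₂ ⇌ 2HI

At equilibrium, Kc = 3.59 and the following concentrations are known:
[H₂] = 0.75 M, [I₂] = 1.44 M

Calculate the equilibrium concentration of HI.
[HI] = 1.9691 M

Kc = ([HI]^2) / ([H₂] × [I₂]) = 3.59
[HI]^2 = Kc · (reactant terms)/(other product terms) = 3.59 · 1.08 / 1 = 3.8772
[HI] = (3.8772)^(1/2) = 1.9691 M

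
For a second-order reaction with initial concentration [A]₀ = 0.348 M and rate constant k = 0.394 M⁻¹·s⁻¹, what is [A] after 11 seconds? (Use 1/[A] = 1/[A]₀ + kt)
0.1387 M

1/[A] = 1/[A]₀ + k·t = 1/0.348 + (0.394)·(11) = 2.8736 + 4.3340 = 7.2076
[A] = 1/7.2076 = 0.1387 M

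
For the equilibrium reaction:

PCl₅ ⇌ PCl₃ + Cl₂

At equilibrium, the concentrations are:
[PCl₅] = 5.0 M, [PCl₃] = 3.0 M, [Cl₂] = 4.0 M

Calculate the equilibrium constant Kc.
K_c = 2.4000

Kc = ([PCl₃] × [Cl₂]) / ([PCl₅])
   = ((3.0)·(4.0)) / ((5.0))
   = 12 / 5 = 2.4000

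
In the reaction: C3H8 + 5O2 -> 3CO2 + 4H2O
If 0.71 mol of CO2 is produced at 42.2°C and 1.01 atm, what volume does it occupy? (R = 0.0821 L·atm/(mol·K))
T = 42.2°C + 273.15 = 315.35 K
V = nRT/P = (0.71 × 0.0821 × 315.35) / 1.01
V = 18.20 L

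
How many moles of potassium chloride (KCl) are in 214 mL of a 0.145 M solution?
Moles = Molarity × Volume (L)
Moles = 0.145 M × 0.214 L = 0.03103 mol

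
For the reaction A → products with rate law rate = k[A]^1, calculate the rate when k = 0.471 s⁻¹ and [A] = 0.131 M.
0.0617 M/s

rate = k·[A]^1 = 0.471·(0.131)^1 = 0.471·0.131 = 0.0617 M/s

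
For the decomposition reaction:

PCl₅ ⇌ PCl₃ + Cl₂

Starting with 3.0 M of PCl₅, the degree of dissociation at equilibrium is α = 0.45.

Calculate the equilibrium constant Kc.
K_c = 1.1045

x = α·[A]₀ = 0.45 × 3.0 = 1.35 M dissociated.
At eq: [PCl₅] = 3.0 − 1.35 = 1.65 M; [PCl₃] = [Cl₂] = x = 1.35 M.
Kc = [PCl₃][Cl₂]/[PCl₅] = (1.35)²/1.65 = 1.105.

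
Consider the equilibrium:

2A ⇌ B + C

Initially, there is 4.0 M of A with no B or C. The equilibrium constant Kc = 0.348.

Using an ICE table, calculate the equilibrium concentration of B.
[B] = 1.082 M

ICE: [A] = 4.0 − 2x, [B] = [C] = x.
Kc = x²/(4.0 − 2x)² = 0.348 ⇒ √Kc = x/(4.0 − 2x).
x = √0.348·4.0/(1 + 2√0.348) = 0.58992·4.0/2.1798 = 1.0825.
[B] = x = 1.082 M.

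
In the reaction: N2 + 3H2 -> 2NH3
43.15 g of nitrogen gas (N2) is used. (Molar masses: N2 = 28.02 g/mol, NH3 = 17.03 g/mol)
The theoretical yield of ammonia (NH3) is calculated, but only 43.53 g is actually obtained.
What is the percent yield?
Moles of N2 = 43.15 g ÷ 28.02 g/mol = 1.53997 mol
Mole ratio: 2 mol NH3 / 1 mol N2
Moles of NH3 = 1.53997 × (2/1) = 3.07994 mol
Theoretical yield = 3.07994 mol × 17.03 g/mol = 52.451 g
Actual yield = 43.53 g
Percent yield = (43.53 / 52.451) × 100% = 83.0%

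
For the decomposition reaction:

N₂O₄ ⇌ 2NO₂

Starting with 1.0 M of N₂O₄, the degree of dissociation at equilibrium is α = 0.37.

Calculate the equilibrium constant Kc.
K_c = 0.8692

x = α·[A]₀ = 0.37 × 1.0 = 0.37 M dissociated.
At eq: [N₂O₄] = 1.0 − 0.37 = 0.63 M; [NO₂] = 2x = 0.74 M.
Kc = [NO₂]²/[N₂O₄] = (0.74)²/0.63 = 0.8692.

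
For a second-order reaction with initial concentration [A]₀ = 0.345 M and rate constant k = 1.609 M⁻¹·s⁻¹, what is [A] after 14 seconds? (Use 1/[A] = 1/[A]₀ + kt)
0.0393 M

1/[A] = 1/[A]₀ + k·t = 1/0.345 + (1.609)·(14) = 2.8986 + 22.5260 = 25.4246
[A] = 1/25.4246 = 0.0393 M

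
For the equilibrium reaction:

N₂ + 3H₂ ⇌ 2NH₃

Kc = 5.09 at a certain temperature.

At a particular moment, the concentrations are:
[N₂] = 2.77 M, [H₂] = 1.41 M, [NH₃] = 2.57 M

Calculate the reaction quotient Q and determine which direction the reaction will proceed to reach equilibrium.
Q = 0.851, Q < K, reaction proceeds forward (toward products)

Q = ([NH₃]^2) / ([N₂] × [H₂]^3)
  = ((2.57)^2) / ((2.77)·(1.41)^3) = 6.6049/7.7649 = 0.8506
Since Q = 0.8506 < Kc = 5.09, the reaction proceeds forward (toward products) to reach equilibrium.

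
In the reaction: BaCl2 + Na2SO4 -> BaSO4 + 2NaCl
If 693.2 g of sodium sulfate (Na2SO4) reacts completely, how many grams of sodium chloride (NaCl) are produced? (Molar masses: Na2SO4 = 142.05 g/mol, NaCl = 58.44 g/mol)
Moles of Na2SO4 = 693.2 g ÷ 142.05 g/mol = 4.87997 mol
Mole ratio: 2 mol NaCl / 1 mol Na2SO4
Moles of NaCl = 4.87997 × (2/1) = 9.75994 mol
Mass of NaCl = 9.75994 mol × 58.44 g/mol = 570.4 g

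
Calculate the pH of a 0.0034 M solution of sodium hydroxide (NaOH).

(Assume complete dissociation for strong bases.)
pH = 11.53

[OH⁻] = 0.0034 M for strong base. pOH = -log[OH⁻] = 2.47, pH = 14 - pOH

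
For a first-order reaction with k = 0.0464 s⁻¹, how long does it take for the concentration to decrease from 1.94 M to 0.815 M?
18.69 s

From ln[A] = ln[A]₀ - k·t: t = ln([A]₀/[A])/k = ln(1.94/0.815)/0.0464 = ln(2.3804)/0.0464 = 0.8673/0.0464 = 18.69 s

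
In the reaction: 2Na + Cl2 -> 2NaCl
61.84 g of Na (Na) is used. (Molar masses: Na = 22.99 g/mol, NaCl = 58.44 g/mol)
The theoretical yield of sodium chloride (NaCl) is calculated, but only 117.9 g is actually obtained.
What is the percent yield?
Moles of Na = 61.84 g ÷ 22.99 g/mol = 2.68987 mol
Mole ratio: 2 mol NaCl / 2 mol Na
Moles of NaCl = 2.68987 × (2/2) = 2.68987 mol
Theoretical yield = 2.68987 mol × 58.44 g/mol = 157.2 g
Actual yield = 117.9 g
Percent yield = (117.9 / 157.2) × 100% = 75.0%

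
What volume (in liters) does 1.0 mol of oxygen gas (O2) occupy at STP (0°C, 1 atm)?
At STP, 1 mol of gas occupies 22.4 L
Volume = 1.0 mol × 22.4 L/mol = 22.40 L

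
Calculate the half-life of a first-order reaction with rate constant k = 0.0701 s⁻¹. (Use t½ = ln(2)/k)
9.89 s

t½ = ln(2)/k = 0.6931/0.0701 = 9.89 s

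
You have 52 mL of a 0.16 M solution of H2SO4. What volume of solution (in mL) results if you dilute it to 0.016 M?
Using M₁V₁ = M₂V₂:
0.16 × 52 = 0.016 × V₂
V₂ = (0.16 × 52) / 0.016 = 520 mL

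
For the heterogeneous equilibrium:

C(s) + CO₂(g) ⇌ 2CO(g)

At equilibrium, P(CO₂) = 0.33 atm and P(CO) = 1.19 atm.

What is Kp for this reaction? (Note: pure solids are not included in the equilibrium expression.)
K_p = 4.291

Solid C is excluded.
Kp = P(CO)²/P(CO₂) = (1.19)²/0.33 = 1.416/0.33 = 4.291.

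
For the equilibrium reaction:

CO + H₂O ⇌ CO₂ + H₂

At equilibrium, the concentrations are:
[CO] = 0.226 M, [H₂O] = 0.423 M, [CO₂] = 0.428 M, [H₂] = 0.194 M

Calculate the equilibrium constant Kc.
K_c = 0.8686

Kc = ([CO₂] × [H₂]) / ([CO] × [H₂O])
   = ((0.428)·(0.194)) / ((0.226)·(0.423))
   = 0.083032 / 0.095598 = 0.8686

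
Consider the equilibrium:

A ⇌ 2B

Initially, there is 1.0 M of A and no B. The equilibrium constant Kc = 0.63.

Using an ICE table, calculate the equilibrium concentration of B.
[B] = 0.652 M

ICE: [A] = 1.0 − x, [B] = 2x.
Kc = (2x)²/(1.0 − x) = 0.63 ⇒ 4x² + 0.63x − 0.63 = 0.
x = (−0.63 + √(0.63² + 4·4·0.63))/(2·4) = (−0.63 + √10.477)/8 = 0.32585.
[B] = 2x = 0.652 M.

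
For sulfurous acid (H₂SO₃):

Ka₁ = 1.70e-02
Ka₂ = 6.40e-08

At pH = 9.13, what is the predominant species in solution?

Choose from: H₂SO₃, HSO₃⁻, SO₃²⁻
SO₃²⁻

pKa1 = 1.77, pKa2 = 7.19. Each pKa is the crossover between adjacent species; pH = 9.13 lies in the region where SO₃²⁻ predominates.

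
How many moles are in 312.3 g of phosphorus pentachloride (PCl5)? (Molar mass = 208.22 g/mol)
Moles = 312.3 g ÷ 208.22 g/mol = 1.5 mol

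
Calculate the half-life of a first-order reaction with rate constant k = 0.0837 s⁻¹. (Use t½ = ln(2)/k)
8.28 s

t½ = ln(2)/k = 0.6931/0.0837 = 8.28 s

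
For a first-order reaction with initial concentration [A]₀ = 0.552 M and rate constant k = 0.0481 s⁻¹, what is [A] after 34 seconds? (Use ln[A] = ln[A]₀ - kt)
0.1076 M

ln[A] = ln[A]₀ - k·t = ln(0.552) - (0.0481)·(34) = -0.5942 - 1.6354 = -2.2296
[A] = e^(-2.2296) = 0.1076 M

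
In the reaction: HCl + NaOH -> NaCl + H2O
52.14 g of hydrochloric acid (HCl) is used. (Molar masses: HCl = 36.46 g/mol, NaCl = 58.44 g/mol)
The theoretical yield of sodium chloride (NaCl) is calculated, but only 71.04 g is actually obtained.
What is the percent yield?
Moles of HCl = 52.14 g ÷ 36.46 g/mol = 1.43006 mol
Mole ratio: 1 mol NaCl / 1 mol HCl
Moles of NaCl = 1.43006 × (1/1) = 1.43006 mol
Theoretical yield = 1.43006 mol × 58.44 g/mol = 83.573 g
Actual yield = 71.04 g
Percent yield = (71.04 / 83.573) × 100% = 85.0%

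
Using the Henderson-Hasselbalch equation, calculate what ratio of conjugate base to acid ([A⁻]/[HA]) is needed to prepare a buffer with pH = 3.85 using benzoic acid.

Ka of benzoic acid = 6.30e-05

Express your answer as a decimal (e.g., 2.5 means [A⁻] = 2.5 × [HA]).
[A⁻]/[HA] = 0.446

pKa = −log(6.30e-05) = 4.2007. pH = pKa + log([A⁻]/[HA]). 3.85 = 4.2007 + log(ratio). log(ratio) = 3.85 − 4.2007 = -0.3507. ratio = 10^(-0.3507) = 0.446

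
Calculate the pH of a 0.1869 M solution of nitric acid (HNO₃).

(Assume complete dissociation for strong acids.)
pH = 0.73

[H⁺] = 0.1869 M for strong acid. pH = -log[H⁺] = -log(0.1869)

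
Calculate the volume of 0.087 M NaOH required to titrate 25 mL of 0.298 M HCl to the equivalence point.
V_{base} = 85.6 mL

At equivalence: moles acid = moles base.
moles HCl = 0.298 M × 0.025 L = 0.00745 mol
V_NaOH = 0.00745 mol ÷ 0.087 M = 0.08563 L = 85.6 mL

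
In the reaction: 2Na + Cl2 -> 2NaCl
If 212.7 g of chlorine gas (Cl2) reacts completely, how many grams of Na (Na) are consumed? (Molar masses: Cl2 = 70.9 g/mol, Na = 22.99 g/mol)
Moles of Cl2 = 212.7 g ÷ 70.9 g/mol = 3 mol
Mole ratio: 2 mol Na / 1 mol Cl2
Moles of Na = 3 × (2/1) = 6 mol
Mass of Na = 6 mol × 22.99 g/mol = 137.9 g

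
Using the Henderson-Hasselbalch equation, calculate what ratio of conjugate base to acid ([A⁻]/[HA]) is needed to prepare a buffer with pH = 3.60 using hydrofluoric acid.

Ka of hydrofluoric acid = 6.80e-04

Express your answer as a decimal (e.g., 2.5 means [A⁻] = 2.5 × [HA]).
[A⁻]/[HA] = 2.707

pKa = −log(6.80e-04) = 3.1675. pH = pKa + log([A⁻]/[HA]). 3.60 = 3.1675 + log(ratio). log(ratio) = 3.60 − 3.1675 = 0.4325. ratio = 10^(0.4325) = 2.707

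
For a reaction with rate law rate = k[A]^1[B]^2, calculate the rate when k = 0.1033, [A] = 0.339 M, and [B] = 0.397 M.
0.005519 M/s

rate = k·[A]^1·[B]^2 = 0.1033·(0.339)^1·(0.397)^2 = 0.1033·0.339·0.157609 = 0.005519 M/s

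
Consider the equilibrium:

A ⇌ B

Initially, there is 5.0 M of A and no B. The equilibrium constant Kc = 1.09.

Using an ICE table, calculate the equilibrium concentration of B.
[B] = 2.608 M

ICE: [A] = 5.0 − x, [B] = x.
Kc = x/(5.0 − x) = 1.09 ⇒ x = 1.09·5.0/(1 + 1.09) = 5.45/2.09 = 2.608.
[B] = x = 2.608 M.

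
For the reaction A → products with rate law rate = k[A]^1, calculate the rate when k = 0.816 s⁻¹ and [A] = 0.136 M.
0.111 M/s

rate = k·[A]^1 = 0.816·(0.136)^1 = 0.816·0.136 = 0.111 M/s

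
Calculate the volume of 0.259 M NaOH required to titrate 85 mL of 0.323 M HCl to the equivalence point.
V_{base} = 106.0 mL

At equivalence: moles acid = moles base.
moles HCl = 0.323 M × 0.085 L = 0.027455 mol
V_NaOH = 0.027455 mol ÷ 0.259 M = 0.106 L = 106.0 mL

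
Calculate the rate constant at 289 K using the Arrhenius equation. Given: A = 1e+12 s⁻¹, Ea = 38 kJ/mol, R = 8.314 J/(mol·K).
1.35e+05 s⁻¹

k = A·exp(-Ea/(R·T)) = 1e+12·exp(-38000/(8.314·289)) = 1e+12·exp(-15.8152) = 1e+12·1.3537e-07 = 1.35e+05 s⁻¹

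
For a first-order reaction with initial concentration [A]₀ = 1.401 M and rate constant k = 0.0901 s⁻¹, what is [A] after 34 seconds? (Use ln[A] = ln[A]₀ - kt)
0.0655 M

ln[A] = ln[A]₀ - k·t = ln(1.401) - (0.0901)·(34) = 0.3372 - 3.0634 = -2.7262
[A] = e^(-2.7262) = 0.0655 M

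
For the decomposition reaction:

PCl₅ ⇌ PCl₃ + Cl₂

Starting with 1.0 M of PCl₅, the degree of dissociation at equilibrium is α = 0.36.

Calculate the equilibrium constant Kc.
K_c = 0.2025

x = α·[A]₀ = 0.36 × 1.0 = 0.36 M dissociated.
At eq: [PCl₅] = 1.0 − 0.36 = 0.64 M; [PCl₃] = [Cl₂] = x = 0.36 M.
Kc = [PCl₃][Cl₂]/[PCl₅] = (0.36)²/0.64 = 0.2025.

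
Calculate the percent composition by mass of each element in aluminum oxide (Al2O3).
Al: 52.92%, O: 47.08%

Molar mass of Al2O3 = 101.96 g/mol
% Al = (2 × 26.98) / 101.96 × 100% = 53.96 / 101.96 × 100% = 52.92%
% O = (3 × 16.0) / 101.96 × 100% = 48 / 101.96 × 100% = 47.08%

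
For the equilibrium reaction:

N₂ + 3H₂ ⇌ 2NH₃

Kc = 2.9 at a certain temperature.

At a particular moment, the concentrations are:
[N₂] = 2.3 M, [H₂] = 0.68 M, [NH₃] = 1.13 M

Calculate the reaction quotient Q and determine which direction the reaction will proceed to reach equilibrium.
Q = 1.766, Q < K, reaction proceeds forward (toward products)

Q = ([NH₃]^2) / ([N₂] × [H₂]^3)
  = ((1.13)^2) / ((2.3)·(0.68)^3) = 1.2769/0.72319 = 1.766
Since Q = 1.766 < Kc = 2.9, the reaction proceeds forward (toward products) to reach equilibrium.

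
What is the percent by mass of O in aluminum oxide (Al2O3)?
Mass of O in formula = 16.0 × 3 = 48 g/mol
Molar mass = 101.96 g/mol
% O = (48/101.96) × 100% = 47.08%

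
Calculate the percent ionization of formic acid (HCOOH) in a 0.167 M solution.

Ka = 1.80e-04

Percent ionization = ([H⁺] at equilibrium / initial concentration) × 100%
Percent ionization = 3.23%

Let x = [H⁺]. Ka = x²/(C - x) ⇒ x² + (1.80e-04)x - (1.80e-04)(0.167) = 0. x = 5.3934e-03. Percent = (5.3934e-03/0.167) × 100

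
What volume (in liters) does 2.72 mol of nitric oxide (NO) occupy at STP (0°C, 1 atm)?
At STP, 1 mol of gas occupies 22.4 L
Volume = 2.72 mol × 22.4 L/mol = 60.93 L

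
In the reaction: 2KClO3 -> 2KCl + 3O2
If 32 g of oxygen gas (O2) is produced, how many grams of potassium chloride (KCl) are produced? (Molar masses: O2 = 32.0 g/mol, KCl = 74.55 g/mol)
Moles of O2 = 32 g ÷ 32.0 g/mol = 1 mol
Mole ratio: 2 mol KCl / 3 mol O2
Moles of KCl = 1 × (2/3) = 0.666667 mol
Mass of KCl = 0.666667 mol × 74.55 g/mol = 49.7 g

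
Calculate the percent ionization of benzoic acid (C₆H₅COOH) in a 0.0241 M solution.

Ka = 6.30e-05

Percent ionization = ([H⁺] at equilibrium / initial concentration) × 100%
Percent ionization = 4.98%

Let x = [H⁺]. Ka = x²/(C - x) ⇒ x² + (6.30e-05)x - (6.30e-05)(0.0241) = 0. x = 1.2011e-03. Percent = (1.2011e-03/0.0241) × 100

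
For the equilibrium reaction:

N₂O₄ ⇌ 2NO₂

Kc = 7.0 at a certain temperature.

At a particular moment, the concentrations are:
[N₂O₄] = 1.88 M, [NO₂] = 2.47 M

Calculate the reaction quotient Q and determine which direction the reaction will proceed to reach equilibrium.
Q = 3.245, Q < K, reaction proceeds forward (toward products)

Q = ([NO₂]^2) / ([N₂O₄])
  = ((2.47)^2) / ((1.88)) = 6.1009/1.88 = 3.245
Since Q = 3.245 < Kc = 7.0, the reaction proceeds forward (toward products) to reach equilibrium.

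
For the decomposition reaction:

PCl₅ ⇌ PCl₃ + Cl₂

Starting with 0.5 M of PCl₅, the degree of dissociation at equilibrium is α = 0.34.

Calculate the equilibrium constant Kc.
K_c = 0.0876

x = α·[A]₀ = 0.34 × 0.5 = 0.17 M dissociated.
At eq: [PCl₅] = 0.5 − 0.17 = 0.33 M; [PCl₃] = [Cl₂] = x = 0.17 M.
Kc = [PCl₃][Cl₂]/[PCl₅] = (0.17)²/0.33 = 0.08758.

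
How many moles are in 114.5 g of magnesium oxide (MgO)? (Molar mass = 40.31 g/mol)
Moles = 114.5 g ÷ 40.31 g/mol = 2.84 mol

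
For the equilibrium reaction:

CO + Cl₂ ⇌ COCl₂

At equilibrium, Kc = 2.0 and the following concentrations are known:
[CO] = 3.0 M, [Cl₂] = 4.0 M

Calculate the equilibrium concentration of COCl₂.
[COCl₂] = 24.0000 M

Kc = ([COCl₂]) / ([CO] × [Cl₂]) = 2.0
[COCl₂]^1 = Kc · (reactant terms)/(other product terms) = 2.0 · 12 / 1 = 24
[COCl₂] = 24.0000 M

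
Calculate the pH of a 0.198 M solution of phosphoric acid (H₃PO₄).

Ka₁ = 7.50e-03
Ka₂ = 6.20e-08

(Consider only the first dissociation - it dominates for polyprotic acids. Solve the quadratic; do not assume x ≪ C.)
pH = 1.46

x² + Ka₁·x − Ka₁·C = 0 with Ka₁ = 7.50e-03, C = 0.198.
x = (−Ka₁ + √(Ka₁² + 4·Ka₁·C))/2 = 3.4968e-02 M, so pH = 1.46.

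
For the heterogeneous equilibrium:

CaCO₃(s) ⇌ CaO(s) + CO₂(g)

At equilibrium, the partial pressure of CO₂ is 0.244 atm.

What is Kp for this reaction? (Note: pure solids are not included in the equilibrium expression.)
K_p = 0.244

Solids (CaCO₃, CaO) have activity 1 and are excluded.
Kp = P(CO₂) = 0.244.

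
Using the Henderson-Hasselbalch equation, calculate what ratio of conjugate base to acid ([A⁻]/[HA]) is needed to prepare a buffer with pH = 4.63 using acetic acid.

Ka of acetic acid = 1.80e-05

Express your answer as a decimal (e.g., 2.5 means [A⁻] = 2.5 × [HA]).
[A⁻]/[HA] = 0.768

pKa = −log(1.80e-05) = 4.7447. pH = pKa + log([A⁻]/[HA]). 4.63 = 4.7447 + log(ratio). log(ratio) = 4.63 − 4.7447 = -0.1147. ratio = 10^(-0.1147) = 0.768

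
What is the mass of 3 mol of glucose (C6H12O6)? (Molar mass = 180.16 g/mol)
Mass = 3 mol × 180.16 g/mol = 540.5 g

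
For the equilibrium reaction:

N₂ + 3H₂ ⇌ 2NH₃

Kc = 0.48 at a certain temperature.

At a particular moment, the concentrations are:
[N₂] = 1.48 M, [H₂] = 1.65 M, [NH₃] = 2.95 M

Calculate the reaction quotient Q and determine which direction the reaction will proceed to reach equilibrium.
Q = 1.309, Q > K, reaction proceeds reverse (toward reactants)

Q = ([NH₃]^2) / ([N₂] × [H₂]^3)
  = ((2.95)^2) / ((1.48)·(1.65)^3) = 8.7025/6.6483 = 1.309
Since Q = 1.309 > Kc = 0.48, the reaction proceeds reverse (toward reactants) to reach equilibrium.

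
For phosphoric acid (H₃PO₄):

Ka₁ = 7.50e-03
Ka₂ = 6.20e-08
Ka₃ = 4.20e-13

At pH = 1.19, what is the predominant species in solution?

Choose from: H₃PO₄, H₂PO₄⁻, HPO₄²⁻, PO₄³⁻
H₃PO₄

pKa1 = 2.12, pKa2 = 7.21, pKa3 = 12.38. Each pKa is the crossover between adjacent species; pH = 1.19 lies in the region where H₃PO₄ predominates.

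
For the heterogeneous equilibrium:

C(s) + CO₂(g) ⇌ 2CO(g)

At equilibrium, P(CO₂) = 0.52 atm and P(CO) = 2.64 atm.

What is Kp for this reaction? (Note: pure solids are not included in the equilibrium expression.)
K_p = 13.403

Solid C is excluded.
Kp = P(CO)²/P(CO₂) = (2.64)²/0.52 = 6.97/0.52 = 13.403.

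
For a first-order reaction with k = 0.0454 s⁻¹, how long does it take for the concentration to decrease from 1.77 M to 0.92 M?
14.41 s

From ln[A] = ln[A]₀ - k·t: t = ln([A]₀/[A])/k = ln(1.77/0.92)/0.0454 = ln(1.9239)/0.0454 = 0.6544/0.0454 = 14.41 s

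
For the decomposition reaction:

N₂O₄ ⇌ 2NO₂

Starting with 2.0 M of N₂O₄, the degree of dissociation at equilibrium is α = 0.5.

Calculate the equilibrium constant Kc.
K_c = 4.0000

x = α·[A]₀ = 0.5 × 2.0 = 1 M dissociated.
At eq: [N₂O₄] = 2.0 − 1 = 1 M; [NO₂] = 2x = 2 M.
Kc = [NO₂]²/[N₂O₄] = (2)²/1 = 4.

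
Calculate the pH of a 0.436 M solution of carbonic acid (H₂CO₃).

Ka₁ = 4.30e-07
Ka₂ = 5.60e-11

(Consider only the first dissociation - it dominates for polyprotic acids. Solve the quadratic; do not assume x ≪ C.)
pH = 3.36

x² + Ka₁·x − Ka₁·C = 0 with Ka₁ = 4.30e-07, C = 0.436.
x = (−Ka₁ + √(Ka₁² + 4·Ka₁·C))/2 = 4.3277e-04 M, so pH = 3.36.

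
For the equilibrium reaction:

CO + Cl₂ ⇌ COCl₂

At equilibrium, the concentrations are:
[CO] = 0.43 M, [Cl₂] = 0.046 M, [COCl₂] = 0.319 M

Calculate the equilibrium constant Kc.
K_c = 16.1274

Kc = ([COCl₂]) / ([CO] × [Cl₂])
   = ((0.319)) / ((0.43)·(0.046))
   = 0.319 / 0.01978 = 16.1274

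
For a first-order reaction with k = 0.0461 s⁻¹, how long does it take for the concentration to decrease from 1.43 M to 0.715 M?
15.04 s

From ln[A] = ln[A]₀ - k·t: t = ln([A]₀/[A])/k = ln(1.43/0.715)/0.0461 = ln(2.0000)/0.0461 = 0.6931/0.0461 = 15.04 s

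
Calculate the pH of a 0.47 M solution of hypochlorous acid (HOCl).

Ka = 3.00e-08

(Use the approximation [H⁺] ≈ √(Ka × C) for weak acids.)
pH = 3.93

[H⁺] = √(Ka × C) = √(3.00e-08 × 0.47) = 1.1874e-04. pH = -log(1.1874e-04)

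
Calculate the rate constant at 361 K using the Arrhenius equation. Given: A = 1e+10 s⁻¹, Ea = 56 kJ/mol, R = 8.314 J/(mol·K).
7.89e+01 s⁻¹

k = A·exp(-Ea/(R·T)) = 1e+10·exp(-56000/(8.314·361)) = 1e+10·exp(-18.6582) = 1e+10·7.8855e-09 = 7.89e+01 s⁻¹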